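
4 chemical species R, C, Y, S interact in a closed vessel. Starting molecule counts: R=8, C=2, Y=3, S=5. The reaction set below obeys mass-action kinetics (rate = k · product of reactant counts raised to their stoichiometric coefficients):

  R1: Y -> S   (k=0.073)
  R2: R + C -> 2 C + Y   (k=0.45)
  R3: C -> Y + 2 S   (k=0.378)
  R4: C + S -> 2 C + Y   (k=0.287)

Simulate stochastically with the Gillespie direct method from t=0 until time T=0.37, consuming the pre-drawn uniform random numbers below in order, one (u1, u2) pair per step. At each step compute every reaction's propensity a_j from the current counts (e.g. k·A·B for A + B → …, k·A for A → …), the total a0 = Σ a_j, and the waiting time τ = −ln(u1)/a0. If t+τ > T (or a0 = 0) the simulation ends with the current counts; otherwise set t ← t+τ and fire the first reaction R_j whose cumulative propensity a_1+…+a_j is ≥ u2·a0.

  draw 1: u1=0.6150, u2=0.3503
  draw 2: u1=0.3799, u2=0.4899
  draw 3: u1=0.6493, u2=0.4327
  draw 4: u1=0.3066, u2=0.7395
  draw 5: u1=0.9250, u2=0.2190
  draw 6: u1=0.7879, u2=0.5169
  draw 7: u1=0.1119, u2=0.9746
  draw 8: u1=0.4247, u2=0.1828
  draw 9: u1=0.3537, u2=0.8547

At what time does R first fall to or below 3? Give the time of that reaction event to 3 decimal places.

Threshold first reached at t = 0.202

t=0.000: R=8 C=2 Y=3 S=5
Draw 1: a1=0.219, a2=7.200, a3=0.756, a4=2.870, a0=11.045; τ=−ln(0.6150)/11.045=0.044 → t=0.044; u2·a0=0.3503·11.045=3.869; a1=0.219 < 3.869 ≤ a1+a2=7.419 → R2 fires; R=7 C=3 Y=4 S=5
Draw 2: a1=0.292, a2=9.450, a3=1.134, a4=4.305, a0=15.181; τ=−ln(0.3799)/15.181=0.064 → t=0.108; u2·a0=0.4899·15.181=7.437; a1=0.292 < 7.437 ≤ a1+a2=9.742 → R2 fires; R=6 C=4 Y=5 S=5
Draw 3: a1=0.365, a2=10.800, a3=1.512, a4=5.740, a0=18.417; τ=−ln(0.6493)/18.417=0.023 → t=0.131; u2·a0=0.4327·18.417=7.969; a1=0.365 < 7.969 ≤ a1+a2=11.165 → R2 fires; R=5 C=5 Y=6 S=5
Draw 4: a1=0.438, a2=11.250, a3=1.890, a4=7.175, a0=20.753; τ=−ln(0.3066)/20.753=0.057 → t=0.188; u2·a0=0.7395·20.753=15.347; a1+…+a3=13.578 < 15.347 ≤ a1+…+a4=20.753 → R4 fires; R=5 C=6 Y=7 S=4
Draw 5: a1=0.511, a2=13.500, a3=2.268, a4=6.888, a0=23.167; τ=−ln(0.9250)/23.167=0.003 → t=0.192; u2·a0=0.2190·23.167=5.074; a1=0.511 < 5.074 ≤ a1+a2=14.011 → R2 fires; R=4 C=7 Y=8 S=4
Draw 6: a1=0.584, a2=12.600, a3=2.646, a4=8.036, a0=23.866; τ=−ln(0.7879)/23.866=0.010 → t=0.202; u2·a0=0.5169·23.866=12.336; a1=0.584 < 12.336 ≤ a1+a2=13.184 → R2 fires; R=3 C=8 Y=9 S=4
Draw 7: a1=0.657, a2=10.800, a3=3.024, a4=9.184, a0=23.665; τ=−ln(0.1119)/23.665=0.093 → t=0.294; u2·a0=0.9746·23.665=23.064; a1+…+a3=14.481 < 23.064 ≤ a1+…+a4=23.665 → R4 fires; R=3 C=9 Y=10 S=3
Draw 8: a1=0.730, a2=12.150, a3=3.402, a4=7.749, a0=24.031; τ=−ln(0.4247)/24.031=0.036 → t=0.330; u2·a0=0.1828·24.031=4.393; a1=0.730 < 4.393 ≤ a1+a2=12.880 → R2 fires; R=2 C=10 Y=11 S=3
Draw 9: a1=0.803, a2=9.000, a3=3.780, a4=8.610, a0=22.193; τ=−ln(0.3537)/22.193=0.047 → t=0.377 > T=0.37: stop.
R first becomes ≤ 3 when it reaches 3 at the event at t=0.202.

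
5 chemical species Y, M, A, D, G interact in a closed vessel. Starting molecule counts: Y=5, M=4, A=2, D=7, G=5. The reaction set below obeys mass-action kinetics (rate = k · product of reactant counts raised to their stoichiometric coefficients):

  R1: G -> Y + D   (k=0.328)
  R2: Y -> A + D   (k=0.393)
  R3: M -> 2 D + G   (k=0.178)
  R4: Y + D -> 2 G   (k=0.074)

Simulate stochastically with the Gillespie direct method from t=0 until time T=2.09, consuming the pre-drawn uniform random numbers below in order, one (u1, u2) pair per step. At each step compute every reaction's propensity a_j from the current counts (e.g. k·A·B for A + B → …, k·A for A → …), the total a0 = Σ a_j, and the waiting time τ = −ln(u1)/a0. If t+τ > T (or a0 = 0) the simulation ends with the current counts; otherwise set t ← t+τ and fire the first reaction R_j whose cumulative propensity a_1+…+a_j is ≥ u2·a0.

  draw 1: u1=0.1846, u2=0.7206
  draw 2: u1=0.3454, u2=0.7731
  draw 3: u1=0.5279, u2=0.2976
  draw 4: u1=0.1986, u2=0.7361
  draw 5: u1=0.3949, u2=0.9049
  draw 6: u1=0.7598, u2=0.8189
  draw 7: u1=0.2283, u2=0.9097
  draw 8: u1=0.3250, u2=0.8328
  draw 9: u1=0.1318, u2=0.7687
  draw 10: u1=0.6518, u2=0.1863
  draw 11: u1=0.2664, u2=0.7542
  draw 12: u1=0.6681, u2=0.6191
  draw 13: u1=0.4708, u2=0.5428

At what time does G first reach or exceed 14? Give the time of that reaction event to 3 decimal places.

Threshold first reached at t = 1.183

t=0.000: Y=5 M=4 A=2 D=7 G=5
Draw 1: a1=1.640, a2=1.965, a3=0.712, a4=2.590, a0=6.907; τ=−ln(0.1846)/6.907=0.245 → t=0.245; u2·a0=0.7206·6.907=4.977; a1+…+a3=4.317 < 4.977 ≤ a1+…+a4=6.907 → R4 fires; Y=4 M=4 A=2 D=6 G=7
Draw 2: a1=2.296, a2=1.572, a3=0.712, a4=1.776, a0=6.356; τ=−ln(0.3454)/6.356=0.167 → t=0.412; u2·a0=0.7731·6.356=4.914; a1+…+a3=4.580 < 4.914 ≤ a1+…+a4=6.356 → R4 fires; Y=3 M=4 A=2 D=5 G=9
Draw 3: a1=2.952, a2=1.179, a3=0.712, a4=1.110, a0=5.953; τ=−ln(0.5279)/5.953=0.107 → t=0.519; u2·a0=0.2976·5.953=1.772 ≤ a1=2.952 → R1 fires; Y=4 M=4 A=2 D=6 G=8
Draw 4: a1=2.624, a2=1.572, a3=0.712, a4=1.776, a0=6.684; τ=−ln(0.1986)/6.684=0.242 → t=0.761; u2·a0=0.7361·6.684=4.920; a1+…+a3=4.908 < 4.920 ≤ a1+…+a4=6.684 → R4 fires; Y=3 M=4 A=2 D=5 G=10
Draw 5: a1=3.280, a2=1.179, a3=0.712, a4=1.110, a0=6.281; τ=−ln(0.3949)/6.281=0.148 → t=0.909; u2·a0=0.9049·6.281=5.684; a1+…+a3=5.171 < 5.684 ≤ a1+…+a4=6.281 → R4 fires; Y=2 M=4 A=2 D=4 G=12
Draw 6: a1=3.936, a2=0.786, a3=0.712, a4=0.592, a0=6.026; τ=−ln(0.7598)/6.026=0.046 → t=0.955; u2·a0=0.8189·6.026=4.935; a1+a2=4.722 < 4.935 ≤ a1+…+a3=5.434 → R3 fires; Y=2 M=3 A=2 D=6 G=13
Draw 7: a1=4.264, a2=0.786, a3=0.534, a4=0.888, a0=6.472; τ=−ln(0.2283)/6.472=0.228 → t=1.183; u2·a0=0.9097·6.472=5.888; a1+…+a3=5.584 < 5.888 ≤ a1+…+a4=6.472 → R4 fires; Y=1 M=3 A=2 D=5 G=15
Draw 8: a1=4.920, a2=0.393, a3=0.534, a4=0.370, a0=6.217; τ=−ln(0.3250)/6.217=0.181 → t=1.364; u2·a0=0.8328·6.217=5.178; a1=4.920 < 5.178 ≤ a1+a2=5.313 → R2 fires; Y=0 M=3 A=3 D=6 G=15
Draw 9: a1=4.920, a2=0.000, a3=0.534, a4=0.000, a0=5.454; τ=−ln(0.1318)/5.454=0.372 → t=1.735; u2·a0=0.7687·5.454=4.192 ≤ a1=4.920 → R1 fires; Y=1 M=3 A=3 D=7 G=14
Draw 10: a1=4.592, a2=0.393, a3=0.534, a4=0.518, a0=6.037; τ=−ln(0.6518)/6.037=0.071 → t=1.806; u2·a0=0.1863·6.037=1.125 ≤ a1=4.592 → R1 fires; Y=2 M=3 A=3 D=8 G=13
Draw 11: a1=4.264, a2=0.786, a3=0.534, a4=1.184, a0=6.768; τ=−ln(0.2664)/6.768=0.195 → t=2.001; u2·a0=0.7542·6.768=5.104; a1+a2=5.050 < 5.104 ≤ a1+…+a3=5.584 → R3 fires; Y=2 M=2 A=3 D=10 G=14
Draw 12: a1=4.592, a2=0.786, a3=0.356, a4=1.480, a0=7.214; τ=−ln(0.6681)/7.214=0.056 → t=2.057; u2·a0=0.6191·7.214=4.466 ≤ a1=4.592 → R1 fires; Y=3 M=2 A=3 D=11 G=13
Draw 13: a1=4.264, a2=1.179, a3=0.356, a4=2.442, a0=8.241; τ=−ln(0.4708)/8.241=0.091 → t=2.149 > T=2.09: stop.
G first becomes ≥ 14 when it reaches 15 at the event at t=1.183.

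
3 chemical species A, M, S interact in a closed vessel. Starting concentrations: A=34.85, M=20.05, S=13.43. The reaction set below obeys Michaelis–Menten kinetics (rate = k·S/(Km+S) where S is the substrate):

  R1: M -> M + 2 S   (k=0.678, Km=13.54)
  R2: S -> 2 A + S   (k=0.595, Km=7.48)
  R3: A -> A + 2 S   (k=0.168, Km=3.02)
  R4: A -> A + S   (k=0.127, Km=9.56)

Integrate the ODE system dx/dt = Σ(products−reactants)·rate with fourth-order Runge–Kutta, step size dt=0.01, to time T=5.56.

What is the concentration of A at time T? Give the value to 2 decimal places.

RK4 with dt=0.01: 556 steps to T=5.56. Trajectory (selected grid times):
t=0.00: A=34.85 M=20.05 S=13.43
t=0.62: A=35.33 M=20.05 S=14.19
t=1.24: A=35.82 M=20.05 S=14.94
t=1.85: A=36.30 M=20.05 S=15.69
t=2.47: A=36.81 M=20.05 S=16.44
t=3.09: A=37.32 M=20.05 S=17.20
t=3.71: A=37.84 M=20.05 S=17.96
t=4.32: A=38.35 M=20.05 S=18.70
t=4.94: A=38.88 M=20.05 S=19.46
t=5.56: A=39.42 M=20.05 S=20.22
Read off A at T=5.56: 39.42

A at T = 39.42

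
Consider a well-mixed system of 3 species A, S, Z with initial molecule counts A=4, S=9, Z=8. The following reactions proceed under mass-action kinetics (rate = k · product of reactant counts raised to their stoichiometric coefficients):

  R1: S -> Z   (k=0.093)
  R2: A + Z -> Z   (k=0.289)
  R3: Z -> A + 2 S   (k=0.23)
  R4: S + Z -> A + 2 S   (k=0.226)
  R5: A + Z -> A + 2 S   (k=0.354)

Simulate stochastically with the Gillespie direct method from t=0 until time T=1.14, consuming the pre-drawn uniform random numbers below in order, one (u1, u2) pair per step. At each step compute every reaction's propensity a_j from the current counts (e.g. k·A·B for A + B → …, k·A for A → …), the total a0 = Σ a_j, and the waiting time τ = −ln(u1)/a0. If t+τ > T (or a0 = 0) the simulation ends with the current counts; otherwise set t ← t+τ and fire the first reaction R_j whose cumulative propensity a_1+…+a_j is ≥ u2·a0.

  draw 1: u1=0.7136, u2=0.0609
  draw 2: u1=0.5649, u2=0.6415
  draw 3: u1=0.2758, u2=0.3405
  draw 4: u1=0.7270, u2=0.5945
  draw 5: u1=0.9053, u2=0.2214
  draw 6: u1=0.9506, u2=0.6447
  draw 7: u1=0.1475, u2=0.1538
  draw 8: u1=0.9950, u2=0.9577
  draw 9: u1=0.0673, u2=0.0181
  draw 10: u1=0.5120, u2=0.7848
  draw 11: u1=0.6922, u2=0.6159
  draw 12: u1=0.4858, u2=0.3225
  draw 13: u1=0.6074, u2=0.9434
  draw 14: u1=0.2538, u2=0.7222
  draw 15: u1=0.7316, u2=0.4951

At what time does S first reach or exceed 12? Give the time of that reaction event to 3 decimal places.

t=0.000: A=4 S=9 Z=8
Draw 1: a1=0.837, a2=9.248, a3=1.840, a4=16.272, a5=11.328, a0=39.525; τ=−ln(0.7136)/39.525=0.009 → t=0.009; u2·a0=0.0609·39.525=2.407; a1=0.837 < 2.407 ≤ a1+a2=10.085 → R2 fires; A=3 S=9 Z=8
Draw 2: a1=0.837, a2=6.936, a3=1.840, a4=16.272, a5=8.496, a0=34.381; τ=−ln(0.5649)/34.381=0.017 → t=0.025; u2·a0=0.6415·34.381=22.055; a1+…+a3=9.613 < 22.055 ≤ a1+…+a4=25.885 → R4 fires; A=4 S=10 Z=7
Draw 3: a1=0.930, a2=8.092, a3=1.610, a4=15.820, a5=9.912, a0=36.364; τ=−ln(0.2758)/36.364=0.035 → t=0.061; u2·a0=0.3405·36.364=12.382; a1+…+a3=10.632 < 12.382 ≤ a1+…+a4=26.452 → R4 fires; A=5 S=11 Z=6
Draw 4: a1=1.023, a2=8.670, a3=1.380, a4=14.916, a5=10.620, a0=36.609; τ=−ln(0.7270)/36.609=0.009 → t=0.069; u2·a0=0.5945·36.609=21.764; a1+…+a3=11.073 < 21.764 ≤ a1+…+a4=25.989 → R4 fires; A=6 S=12 Z=5
Draw 5: a1=1.116, a2=8.670, a3=1.150, a4=13.560, a5=10.620, a0=35.116; τ=−ln(0.9053)/35.116=0.003 → t=0.072; u2·a0=0.2214·35.116=7.775; a1=1.116 < 7.775 ≤ a1+a2=9.786 → R2 fires; A=5 S=12 Z=5
Draw 6: a1=1.116, a2=7.225, a3=1.150, a4=13.560, a5=8.850, a0=31.901; τ=−ln(0.9506)/31.901=0.002 → t=0.074; u2·a0=0.6447·31.901=20.567; a1+…+a3=9.491 < 20.567 ≤ a1+…+a4=23.051 → R4 fires; A=6 S=13 Z=4
Draw 7: a1=1.209, a2=6.936, a3=0.920, a4=11.752, a5=8.496, a0=29.313; τ=−ln(0.1475)/29.313=0.065 → t=0.139; u2·a0=0.1538·29.313=4.508; a1=1.209 < 4.508 ≤ a1+a2=8.145 → R2 fires; A=5 S=13 Z=4
Draw 8: a1=1.209, a2=5.780, a3=0.920, a4=11.752, a5=7.080, a0=26.741; τ=−ln(0.9950)/26.741=0.000 → t=0.139; u2·a0=0.9577·26.741=25.610; a1+…+a4=19.661 < 25.610 ≤ a1+…+a5=26.741 → R5 fires; A=5 S=15 Z=3
Draw 9: a1=1.395, a2=4.335, a3=0.690, a4=10.170, a5=5.310, a0=21.900; τ=−ln(0.0673)/21.900=0.123 → t=0.262; u2·a0=0.0181·21.900=0.396 ≤ a1=1.395 → R1 fires; A=5 S=14 Z=4
Draw 10: a1=1.302, a2=5.780, a3=0.920, a4=12.656, a5=7.080, a0=27.738; τ=−ln(0.5120)/27.738=0.024 → t=0.287; u2·a0=0.7848·27.738=21.769; a1+…+a4=20.658 < 21.769 ≤ a1+…+a5=27.738 → R5 fires; A=5 S=16 Z=3
Draw 11: a1=1.488, a2=4.335, a3=0.690, a4=10.848, a5=5.310, a0=22.671; τ=−ln(0.6922)/22.671=0.016 → t=0.303; u2·a0=0.6159·22.671=13.963; a1+…+a3=6.513 < 13.963 ≤ a1+…+a4=17.361 → R4 fires; A=6 S=17 Z=2
Draw 12: a1=1.581, a2=3.468, a3=0.460, a4=7.684, a5=4.248, a0=17.441; τ=−ln(0.4858)/17.441=0.041 → t=0.344; u2·a0=0.3225·17.441=5.625; a1+…+a3=5.509 < 5.625 ≤ a1+…+a4=13.193 → R4 fires; A=7 S=18 Z=1
Draw 13: a1=1.674, a2=2.023, a3=0.230, a4=4.068, a5=2.478, a0=10.473; τ=−ln(0.6074)/10.473=0.048 → t=0.392; u2·a0=0.9434·10.473=9.880; a1+…+a4=7.995 < 9.880 ≤ a1+…+a5=10.473 → R5 fires; A=7 S=20 Z=0
Draw 14: a1=1.860, a2=0.000, a3=0.000, a4=0.000, a5=0.000, a0=1.860; τ=−ln(0.2538)/1.860=0.737 → t=1.129; u2·a0=0.7222·1.860=1.343 ≤ a1=1.860 → R1 fires; A=7 S=19 Z=1
Draw 15: a1=1.767, a2=2.023, a3=0.230, a4=4.294, a5=2.478, a0=10.792; τ=−ln(0.7316)/10.792=0.029 → t=1.158 > T=1.14: stop.
S first becomes ≥ 12 when it reaches 12 at the event at t=0.069.

Threshold first reached at t = 0.069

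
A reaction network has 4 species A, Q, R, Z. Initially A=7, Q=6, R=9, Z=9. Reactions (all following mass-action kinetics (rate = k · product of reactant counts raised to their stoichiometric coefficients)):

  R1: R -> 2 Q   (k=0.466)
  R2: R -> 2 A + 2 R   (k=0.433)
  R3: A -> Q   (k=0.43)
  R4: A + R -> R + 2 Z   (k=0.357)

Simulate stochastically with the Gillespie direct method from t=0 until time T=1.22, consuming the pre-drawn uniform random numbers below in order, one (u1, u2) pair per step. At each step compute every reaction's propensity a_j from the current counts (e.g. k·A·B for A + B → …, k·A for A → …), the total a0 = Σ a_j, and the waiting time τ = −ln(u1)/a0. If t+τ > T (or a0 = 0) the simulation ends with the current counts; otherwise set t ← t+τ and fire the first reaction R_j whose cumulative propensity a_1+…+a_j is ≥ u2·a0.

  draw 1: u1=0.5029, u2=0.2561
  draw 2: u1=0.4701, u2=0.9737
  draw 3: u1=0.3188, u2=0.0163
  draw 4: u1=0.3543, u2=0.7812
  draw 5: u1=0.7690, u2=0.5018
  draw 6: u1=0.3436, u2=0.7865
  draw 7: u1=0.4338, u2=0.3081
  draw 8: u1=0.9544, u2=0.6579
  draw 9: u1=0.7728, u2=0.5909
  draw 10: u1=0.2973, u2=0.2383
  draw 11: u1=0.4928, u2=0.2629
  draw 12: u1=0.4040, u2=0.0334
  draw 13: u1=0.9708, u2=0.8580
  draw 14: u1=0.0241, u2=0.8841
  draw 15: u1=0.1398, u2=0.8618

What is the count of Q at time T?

t=0.000: A=7 Q=6 R=9 Z=9
Draw 1: a1=4.194, a2=3.897, a3=3.010, a4=22.491, a0=33.592; τ=−ln(0.5029)/33.592=0.020 → t=0.020; u2·a0=0.2561·33.592=8.603; a1+a2=8.091 < 8.603 ≤ a1+…+a3=11.101 → R3 fires; A=6 Q=7 R=9 Z=9
Draw 2: a1=4.194, a2=3.897, a3=2.580, a4=19.278, a0=29.949; τ=−ln(0.4701)/29.949=0.025 → t=0.046; u2·a0=0.9737·29.949=29.161; a1+…+a3=10.671 < 29.161 ≤ a1+…+a4=29.949 → R4 fires; A=5 Q=7 R=9 Z=11
Draw 3: a1=4.194, a2=3.897, a3=2.150, a4=16.065, a0=26.306; τ=−ln(0.3188)/26.306=0.043 → t=0.089; u2·a0=0.0163·26.306=0.429 ≤ a1=4.194 → R1 fires; A=5 Q=9 R=8 Z=11
Draw 4: a1=3.728, a2=3.464, a3=2.150, a4=14.280, a0=23.622; τ=−ln(0.3543)/23.622=0.044 → t=0.133; u2·a0=0.7812·23.622=18.454; a1+…+a3=9.342 < 18.454 ≤ a1+…+a4=23.622 → R4 fires; A=4 Q=9 R=8 Z=13
Draw 5: a1=3.728, a2=3.464, a3=1.720, a4=11.424, a0=20.336; τ=−ln(0.7690)/20.336=0.013 → t=0.146; u2·a0=0.5018·20.336=10.205; a1+…+a3=8.912 < 10.205 ≤ a1+…+a4=20.336 → R4 fires; A=3 Q=9 R=8 Z=15
Draw 6: a1=3.728, a2=3.464, a3=1.290, a4=8.568, a0=17.050; τ=−ln(0.3436)/17.050=0.063 → t=0.209; u2·a0=0.7865·17.050=13.410; a1+…+a3=8.482 < 13.410 ≤ a1+…+a4=17.050 → R4 fires; A=2 Q=9 R=8 Z=17
Draw 7: a1=3.728, a2=3.464, a3=0.860, a4=5.712, a0=13.764; τ=−ln(0.4338)/13.764=0.061 → t=0.269; u2·a0=0.3081·13.764=4.241; a1=3.728 < 4.241 ≤ a1+a2=7.192 → R2 fires; A=4 Q=9 R=9 Z=17
Draw 8: a1=4.194, a2=3.897, a3=1.720, a4=12.852, a0=22.663; τ=−ln(0.9544)/22.663=0.002 → t=0.271; u2·a0=0.6579·22.663=14.910; a1+…+a3=9.811 < 14.910 ≤ a1+…+a4=22.663 → R4 fires; A=3 Q=9 R=9 Z=19
Draw 9: a1=4.194, a2=3.897, a3=1.290, a4=9.639, a0=19.020; τ=−ln(0.7728)/19.020=0.014 → t=0.285; u2·a0=0.5909·19.020=11.239; a1+…+a3=9.381 < 11.239 ≤ a1+…+a4=19.020 → R4 fires; A=2 Q=9 R=9 Z=21
Draw 10: a1=4.194, a2=3.897, a3=0.860, a4=6.426, a0=15.377; τ=−ln(0.2973)/15.377=0.079 → t=0.364; u2·a0=0.2383·15.377=3.664 ≤ a1=4.194 → R1 fires; A=2 Q=11 R=8 Z=21
Draw 11: a1=3.728, a2=3.464, a3=0.860, a4=5.712, a0=13.764; τ=−ln(0.4928)/13.764=0.051 → t=0.415; u2·a0=0.2629·13.764=3.619 ≤ a1=3.728 → R1 fires; A=2 Q=13 R=7 Z=21
Draw 12: a1=3.262, a2=3.031, a3=0.860, a4=4.998, a0=12.151; τ=−ln(0.4040)/12.151=0.075 → t=0.490; u2·a0=0.0334·12.151=0.406 ≤ a1=3.262 → R1 fires; A=2 Q=15 R=6 Z=21
Draw 13: a1=2.796, a2=2.598, a3=0.860, a4=4.284, a0=10.538; τ=−ln(0.9708)/10.538=0.003 → t=0.493; u2·a0=0.8580·10.538=9.042; a1+…+a3=6.254 < 9.042 ≤ a1+…+a4=10.538 → R4 fires; A=1 Q=15 R=6 Z=23
Draw 14: a1=2.796, a2=2.598, a3=0.430, a4=2.142, a0=7.966; τ=−ln(0.0241)/7.966=0.468 → t=0.960; u2·a0=0.8841·7.966=7.043; a1+…+a3=5.824 < 7.043 ≤ a1+…+a4=7.966 → R4 fires; A=0 Q=15 R=6 Z=25
Draw 15: a1=2.796, a2=2.598, a3=0.000, a4=0.000, a0=5.394; τ=−ln(0.1398)/5.394=0.365 → t=1.325 > T=1.22: stop.
Read off Q at T=1.22: 15

Q at T = 15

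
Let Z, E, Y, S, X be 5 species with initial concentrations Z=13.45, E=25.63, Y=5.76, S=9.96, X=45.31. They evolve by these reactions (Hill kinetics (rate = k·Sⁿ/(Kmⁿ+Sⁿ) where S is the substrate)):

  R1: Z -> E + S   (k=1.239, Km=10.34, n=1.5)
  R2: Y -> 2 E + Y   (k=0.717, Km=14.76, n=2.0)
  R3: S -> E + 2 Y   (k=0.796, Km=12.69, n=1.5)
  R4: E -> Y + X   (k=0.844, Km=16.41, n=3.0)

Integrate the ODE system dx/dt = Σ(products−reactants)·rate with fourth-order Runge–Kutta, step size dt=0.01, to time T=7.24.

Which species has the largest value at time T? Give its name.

Dominant species at T: X

RK4 with dt=0.01: 724 steps to T=7.24. Trajectory (selected grid times):
t=0.00: Z=13.45 E=25.63 Y=5.76 S=9.96 X=45.31
t=0.80: Z=12.87 E=26.12 Y=6.83 S=10.28 X=45.85
t=1.61: Z=12.29 E=26.65 Y=7.93 S=10.58 X=46.40
t=2.41: Z=11.74 E=27.21 Y=9.04 S=10.85 X=46.95
t=3.22: Z=11.20 E=27.82 Y=10.18 S=11.10 X=47.51
t=4.02: Z=10.68 E=28.46 Y=11.32 S=11.33 X=48.08
t=4.83: Z=10.18 E=29.14 Y=12.49 S=11.54 X=48.65
t=5.63: Z=9.70 E=29.85 Y=13.66 S=11.72 X=49.23
t=6.44: Z=9.23 E=30.60 Y=14.86 S=11.89 X=49.82
t=7.24: Z=8.78 E=31.36 Y=16.06 S=12.03 X=50.41
At T=7.24: Z=8.78 E=31.36 Y=16.06 S=12.03 X=50.41; the largest is X.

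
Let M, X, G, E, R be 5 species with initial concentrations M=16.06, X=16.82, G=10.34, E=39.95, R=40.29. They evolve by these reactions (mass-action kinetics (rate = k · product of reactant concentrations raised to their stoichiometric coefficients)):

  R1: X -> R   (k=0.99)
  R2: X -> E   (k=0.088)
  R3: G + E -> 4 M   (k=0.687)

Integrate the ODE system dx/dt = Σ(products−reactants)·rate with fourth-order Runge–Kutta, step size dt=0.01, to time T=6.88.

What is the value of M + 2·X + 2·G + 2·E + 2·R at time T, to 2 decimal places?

Value at T = 230.86

Check how each reaction changes W = M + 2·X + 2·G + 2·E + 2·R (weight of products minus weight of reactants):
R1: X -> R: (2·1) − (2·1) = 2 − 2 = 0
R2: X -> E: (2·1) − (2·1) = 2 − 2 = 0
R3: G + E -> 4 M: (1·4) − (2·1 + 2·1) = 4 − 4 = 0
Every reaction leaves W unchanged, so W is conserved and no simulation is needed: W(T) = W(0) = 16.06 + 2·16.82 + 2·10.34 + 2·39.95 + 2·40.29 = 230.86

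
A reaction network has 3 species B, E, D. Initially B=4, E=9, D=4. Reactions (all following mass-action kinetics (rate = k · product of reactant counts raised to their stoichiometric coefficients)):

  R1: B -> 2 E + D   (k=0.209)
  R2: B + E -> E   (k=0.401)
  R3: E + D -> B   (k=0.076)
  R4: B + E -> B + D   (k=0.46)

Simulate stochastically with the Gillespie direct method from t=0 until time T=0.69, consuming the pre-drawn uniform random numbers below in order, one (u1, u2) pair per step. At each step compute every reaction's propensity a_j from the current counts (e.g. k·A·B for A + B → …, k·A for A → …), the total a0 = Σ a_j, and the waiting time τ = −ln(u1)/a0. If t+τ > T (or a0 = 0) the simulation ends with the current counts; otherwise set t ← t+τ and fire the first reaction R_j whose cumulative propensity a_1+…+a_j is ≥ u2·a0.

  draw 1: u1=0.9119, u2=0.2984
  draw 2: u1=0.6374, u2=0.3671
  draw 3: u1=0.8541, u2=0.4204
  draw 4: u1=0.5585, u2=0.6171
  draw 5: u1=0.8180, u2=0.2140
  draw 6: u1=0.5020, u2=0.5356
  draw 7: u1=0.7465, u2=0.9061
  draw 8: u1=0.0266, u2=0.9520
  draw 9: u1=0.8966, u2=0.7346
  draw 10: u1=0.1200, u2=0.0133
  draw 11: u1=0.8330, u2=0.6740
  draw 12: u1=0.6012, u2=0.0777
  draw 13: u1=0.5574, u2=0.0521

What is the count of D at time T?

t=0.000: B=4 E=9 D=4
Draw 1: a1=0.836, a2=14.436, a3=2.736, a4=16.560, a0=34.568; τ=−ln(0.9119)/34.568=0.003 → t=0.003; u2·a0=0.2984·34.568=10.315; a1=0.836 < 10.315 ≤ a1+a2=15.272 → R2 fires; B=3 E=9 D=4
Draw 2: a1=0.627, a2=10.827, a3=2.736, a4=12.420, a0=26.610; τ=−ln(0.6374)/26.610=0.017 → t=0.020; u2·a0=0.3671·26.610=9.769; a1=0.627 < 9.769 ≤ a1+a2=11.454 → R2 fires; B=2 E=9 D=4
Draw 3: a1=0.418, a2=7.218, a3=2.736, a4=8.280, a0=18.652; τ=−ln(0.8541)/18.652=0.008 → t=0.028; u2·a0=0.4204·18.652=7.841; a1+a2=7.636 < 7.841 ≤ a1+…+a3=10.372 → R3 fires; B=3 E=8 D=3
Draw 4: a1=0.627, a2=9.624, a3=1.824, a4=11.040, a0=23.115; τ=−ln(0.5585)/23.115=0.025 → t=0.053; u2·a0=0.6171·23.115=14.264; a1+…+a3=12.075 < 14.264 ≤ a1+…+a4=23.115 → R4 fires; B=3 E=7 D=4
Draw 5: a1=0.627, a2=8.421, a3=2.128, a4=9.660, a0=20.836; τ=−ln(0.8180)/20.836=0.010 → t=0.063; u2·a0=0.2140·20.836=4.459; a1=0.627 < 4.459 ≤ a1+a2=9.048 → R2 fires; B=2 E=7 D=4
Draw 6: a1=0.418, a2=5.614, a3=2.128, a4=6.440, a0=14.600; τ=−ln(0.5020)/14.600=0.047 → t=0.110; u2·a0=0.5356·14.600=7.820; a1+a2=6.032 < 7.820 ≤ a1+…+a3=8.160 → R3 fires; B=3 E=6 D=3
Draw 7: a1=0.627, a2=7.218, a3=1.368, a4=8.280, a0=17.493; τ=−ln(0.7465)/17.493=0.017 → t=0.127; u2·a0=0.9061·17.493=15.850; a1+…+a3=9.213 < 15.850 ≤ a1+…+a4=17.493 → R4 fires; B=3 E=5 D=4
Draw 8: a1=0.627, a2=6.015, a3=1.520, a4=6.900, a0=15.062; τ=−ln(0.0266)/15.062=0.241 → t=0.368; u2·a0=0.9520·15.062=14.339; a1+…+a3=8.162 < 14.339 ≤ a1+…+a4=15.062 → R4 fires; B=3 E=4 D=5
Draw 9: a1=0.627, a2=4.812, a3=1.520, a4=5.520, a0=12.479; τ=−ln(0.8966)/12.479=0.009 → t=0.376; u2·a0=0.7346·12.479=9.167; a1+…+a3=6.959 < 9.167 ≤ a1+…+a4=12.479 → R4 fires; B=3 E=3 D=6
Draw 10: a1=0.627, a2=3.609, a3=1.368, a4=4.140, a0=9.744; τ=−ln(0.1200)/9.744=0.218 → t=0.594; u2·a0=0.0133·9.744=0.130 ≤ a1=0.627 → R1 fires; B=2 E=5 D=7
Draw 11: a1=0.418, a2=4.010, a3=2.660, a4=4.600, a0=11.688; τ=−ln(0.8330)/11.688=0.016 → t=0.610; u2·a0=0.6740·11.688=7.878; a1+…+a3=7.088 < 7.878 ≤ a1+…+a4=11.688 → R4 fires; B=2 E=4 D=8
Draw 12: a1=0.418, a2=3.208, a3=2.432, a4=3.680, a0=9.738; τ=−ln(0.6012)/9.738=0.052 → t=0.662; u2·a0=0.0777·9.738=0.757; a1=0.418 < 0.757 ≤ a1+a2=3.626 → R2 fires; B=1 E=4 D=8
Draw 13: a1=0.209, a2=1.604, a3=2.432, a4=1.840, a0=6.085; τ=−ln(0.5574)/6.085=0.096 → t=0.758 > T=0.69: stop.
Read off D at T=0.69: 8

D at T = 8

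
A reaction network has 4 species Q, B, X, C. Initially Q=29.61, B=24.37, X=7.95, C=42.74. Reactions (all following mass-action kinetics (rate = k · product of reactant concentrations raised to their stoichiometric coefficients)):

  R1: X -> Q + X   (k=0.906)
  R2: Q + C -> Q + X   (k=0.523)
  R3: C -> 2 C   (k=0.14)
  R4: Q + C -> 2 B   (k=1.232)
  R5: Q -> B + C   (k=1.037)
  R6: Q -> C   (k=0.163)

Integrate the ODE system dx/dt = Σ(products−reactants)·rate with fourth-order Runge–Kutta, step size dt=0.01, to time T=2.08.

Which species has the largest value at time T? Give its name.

Dominant species at T: B

RK4 with dt=0.01: 208 steps to T=2.08. Trajectory (selected grid times):
t=0.00: Q=29.61 B=24.37 X=7.95 C=42.74
t=0.23: Q=3.05 B=83.04 X=20.08 C=4.09
t=0.46: Q=3.96 B=88.78 X=21.13 C=1.60
t=0.69: Q=5.63 B=92.90 X=21.76 C=0.83
t=0.92: Q=7.11 B=97.12 X=22.33 C=0.70
t=1.16: Q=8.24 B=102.20 X=23.01 C=0.69
t=1.39: Q=9.02 B=107.64 X=23.72 C=0.69
t=1.62: Q=9.64 B=113.52 X=24.50 C=0.69
t=1.85: Q=10.16 B=119.76 X=25.32 C=0.69
t=2.08: Q=10.63 B=126.30 X=26.18 C=0.69
At T=2.08: Q=10.63 B=126.30 X=26.18 C=0.69; the largest is B.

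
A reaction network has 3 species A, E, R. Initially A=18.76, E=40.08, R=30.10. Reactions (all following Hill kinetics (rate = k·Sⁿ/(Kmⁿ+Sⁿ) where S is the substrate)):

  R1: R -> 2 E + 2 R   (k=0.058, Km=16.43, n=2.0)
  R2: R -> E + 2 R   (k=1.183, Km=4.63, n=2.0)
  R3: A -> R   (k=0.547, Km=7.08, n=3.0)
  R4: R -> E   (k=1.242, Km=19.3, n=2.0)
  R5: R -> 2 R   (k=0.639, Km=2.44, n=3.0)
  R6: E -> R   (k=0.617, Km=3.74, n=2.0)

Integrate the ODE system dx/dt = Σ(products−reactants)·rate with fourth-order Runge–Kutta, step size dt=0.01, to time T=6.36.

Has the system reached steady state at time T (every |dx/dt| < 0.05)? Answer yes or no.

RK4 with dt=0.01: 636 steps to T=6.36. Trajectory (selected grid times):
t=0.00: A=18.76 E=40.08 R=30.10
t=0.71: A=18.39 E=41.16 R=31.58
t=1.41: A=18.03 E=42.25 R=33.02
t=2.12: A=17.66 E=43.37 R=34.46
t=2.83: A=17.30 E=44.51 R=35.90
t=3.53: A=16.94 E=45.64 R=37.30
t=4.24: A=16.58 E=46.81 R=38.71
t=4.95: A=16.22 E=47.98 R=40.11
t=5.65: A=15.87 E=49.15 R=41.48
t=6.36: A=15.51 E=50.34 R=42.86
Rates at T: R1=0.0506, R2=1.1694, R3=0.4995, R4=1.0327, R5=0.6389, R6=0.6136
dx/dt at T (Σ net stoichiometry × rate): A=-0.4995, E=+1.6895, R=+1.9393
Largest |dx/dt| is |+1.9393| (R) ≥ 0.05 → not steady.

Steady state at T: no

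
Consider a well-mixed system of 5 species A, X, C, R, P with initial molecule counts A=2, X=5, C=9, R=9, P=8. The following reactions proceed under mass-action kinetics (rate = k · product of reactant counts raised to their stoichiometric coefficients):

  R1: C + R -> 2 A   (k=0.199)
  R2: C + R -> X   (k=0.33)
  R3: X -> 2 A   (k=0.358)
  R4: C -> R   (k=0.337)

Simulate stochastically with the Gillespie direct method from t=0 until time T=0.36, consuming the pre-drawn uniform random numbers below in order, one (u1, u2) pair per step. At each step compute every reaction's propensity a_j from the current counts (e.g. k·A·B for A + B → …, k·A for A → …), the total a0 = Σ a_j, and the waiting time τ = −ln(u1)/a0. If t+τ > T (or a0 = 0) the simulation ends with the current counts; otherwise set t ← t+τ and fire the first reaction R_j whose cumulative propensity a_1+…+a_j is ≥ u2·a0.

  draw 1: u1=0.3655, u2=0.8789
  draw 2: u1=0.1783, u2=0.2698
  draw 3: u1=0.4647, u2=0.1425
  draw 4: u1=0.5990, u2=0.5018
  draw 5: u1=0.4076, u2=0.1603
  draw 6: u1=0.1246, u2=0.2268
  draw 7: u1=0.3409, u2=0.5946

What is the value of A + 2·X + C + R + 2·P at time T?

Value at T = 46

Check how each reaction changes W = A + 2·X + C + R + 2·P (weight of products minus weight of reactants):
R1: C + R -> 2 A: (1·2) − (1·1 + 1·1) = 2 − 2 = 0
R2: C + R -> X: (2·1) − (1·1 + 1·1) = 2 − 2 = 0
R3: X -> 2 A: (1·2) − (2·1) = 2 − 2 = 0
R4: C -> R: (1·1) − (1·1) = 1 − 1 = 0
Every reaction leaves W unchanged, so W is conserved and no simulation is needed: W(T) = W(0) = 2 + 2·5 + 9 + 9 + 2·8 = 46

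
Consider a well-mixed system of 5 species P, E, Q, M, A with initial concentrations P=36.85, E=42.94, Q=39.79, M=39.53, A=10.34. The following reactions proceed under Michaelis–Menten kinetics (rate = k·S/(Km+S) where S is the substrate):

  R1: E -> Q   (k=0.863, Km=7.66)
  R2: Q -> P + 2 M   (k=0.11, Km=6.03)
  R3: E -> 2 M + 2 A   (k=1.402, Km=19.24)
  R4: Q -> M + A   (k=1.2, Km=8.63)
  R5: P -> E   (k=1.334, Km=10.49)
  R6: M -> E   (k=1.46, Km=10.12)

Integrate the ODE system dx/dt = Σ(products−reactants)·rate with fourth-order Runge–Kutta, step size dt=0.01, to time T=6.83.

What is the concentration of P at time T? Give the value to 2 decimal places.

P at T = 30.56

RK4 with dt=0.01: 683 steps to T=6.83. Trajectory (selected grid times):
t=0.00: P=36.85 E=42.94 Q=39.79 M=39.53 A=10.34
t=0.76: P=36.14 E=43.32 Q=39.53 M=41.01 A=12.56
t=1.52: P=35.42 E=43.70 Q=39.26 M=42.49 A=14.79
t=2.28: P=34.72 E=44.08 Q=39.00 M=43.96 A=17.02
t=3.04: P=34.01 E=44.46 Q=38.74 M=45.44 A=19.25
t=3.79: P=33.32 E=44.83 Q=38.49 M=46.88 A=21.45
t=4.55: P=32.62 E=45.21 Q=38.23 M=48.35 A=23.69
t=5.31: P=31.93 E=45.59 Q=37.98 M=49.82 A=25.93
t=6.07: P=31.24 E=45.96 Q=37.72 M=51.28 A=28.18
t=6.83: P=30.56 E=46.33 Q=37.47 M=52.74 A=30.42
Read off P at T=6.83: 30.56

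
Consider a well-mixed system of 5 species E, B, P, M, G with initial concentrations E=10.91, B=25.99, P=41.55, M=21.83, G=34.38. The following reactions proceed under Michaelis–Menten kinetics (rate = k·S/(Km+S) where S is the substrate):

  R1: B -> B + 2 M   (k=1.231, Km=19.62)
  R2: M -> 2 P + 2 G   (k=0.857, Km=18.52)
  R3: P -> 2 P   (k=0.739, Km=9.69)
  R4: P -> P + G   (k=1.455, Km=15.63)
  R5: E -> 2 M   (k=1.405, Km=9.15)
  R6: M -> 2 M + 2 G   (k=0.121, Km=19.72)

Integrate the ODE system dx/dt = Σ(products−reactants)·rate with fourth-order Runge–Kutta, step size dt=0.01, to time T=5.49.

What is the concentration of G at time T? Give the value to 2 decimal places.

G at T = 46.79

RK4 with dt=0.01: 549 steps to T=5.49. Trajectory (selected grid times):
t=0.00: E=10.91 B=25.99 P=41.55 M=21.83 G=34.38
t=0.61: E=10.45 B=25.99 P=42.49 M=23.36 G=35.68
t=1.22: E=10.00 B=25.99 P=43.45 M=24.87 G=37.00
t=1.83: E=9.55 B=25.99 P=44.43 M=26.35 G=38.35
t=2.44: E=9.12 B=25.99 P=45.42 M=27.80 G=39.71
t=3.05: E=8.70 B=25.99 P=46.42 M=29.23 G=41.10
t=3.66: E=8.29 B=25.99 P=47.44 M=30.63 G=42.50
t=4.27: E=7.88 B=25.99 P=48.48 M=32.01 G=43.91
t=4.88: E=7.49 B=25.99 P=49.52 M=33.36 G=45.35
t=5.49: E=7.11 B=25.99 P=50.57 M=34.68 G=46.79
Read off G at T=5.49: 46.79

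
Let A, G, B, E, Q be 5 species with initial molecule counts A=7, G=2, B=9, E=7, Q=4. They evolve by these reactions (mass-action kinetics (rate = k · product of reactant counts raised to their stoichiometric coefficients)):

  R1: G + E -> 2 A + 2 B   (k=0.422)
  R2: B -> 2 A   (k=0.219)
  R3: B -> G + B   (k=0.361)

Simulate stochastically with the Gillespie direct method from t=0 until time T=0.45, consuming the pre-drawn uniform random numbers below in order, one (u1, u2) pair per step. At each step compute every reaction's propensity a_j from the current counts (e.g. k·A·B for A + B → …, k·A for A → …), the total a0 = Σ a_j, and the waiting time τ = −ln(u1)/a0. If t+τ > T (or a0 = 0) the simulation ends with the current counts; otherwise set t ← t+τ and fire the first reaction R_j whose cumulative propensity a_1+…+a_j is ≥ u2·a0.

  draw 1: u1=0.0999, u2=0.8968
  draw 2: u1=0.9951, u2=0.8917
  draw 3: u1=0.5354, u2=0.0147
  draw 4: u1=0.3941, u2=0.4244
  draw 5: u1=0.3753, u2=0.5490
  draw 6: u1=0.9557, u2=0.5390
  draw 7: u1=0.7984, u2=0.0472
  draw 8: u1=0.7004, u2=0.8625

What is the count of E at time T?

t=0.000: A=7 G=2 B=9 E=7 Q=4
Draw 1: a1=5.908, a2=1.971, a3=3.249, a0=11.128; τ=−ln(0.0999)/11.128=0.207 → t=0.207; u2·a0=0.8968·11.128=9.980; a1+a2=7.879 < 9.980 ≤ a1+…+a3=11.128 → R3 fires; A=7 G=3 B=9 E=7 Q=4
Draw 2: a1=8.862, a2=1.971, a3=3.249, a0=14.082; τ=−ln(0.9951)/14.082=0.000 → t=0.207; u2·a0=0.8917·14.082=12.557; a1+a2=10.833 < 12.557 ≤ a1+…+a3=14.082 → R3 fires; A=7 G=4 B=9 E=7 Q=4
Draw 3: a1=11.816, a2=1.971, a3=3.249, a0=17.036; τ=−ln(0.5354)/17.036=0.037 → t=0.244; u2·a0=0.0147·17.036=0.250 ≤ a1=11.816 → R1 fires; A=9 G=3 B=11 E=6 Q=4
Draw 4: a1=7.596, a2=2.409, a3=3.971, a0=13.976; τ=−ln(0.3941)/13.976=0.067 → t=0.311; u2·a0=0.4244·13.976=5.931 ≤ a1=7.596 → R1 fires; A=11 G=2 B=13 E=5 Q=4
Draw 5: a1=4.220, a2=2.847, a3=4.693, a0=11.760; τ=−ln(0.3753)/11.760=0.083 → t=0.394; u2·a0=0.5490·11.760=6.456; a1=4.220 < 6.456 ≤ a1+a2=7.067 → R2 fires; A=13 G=2 B=12 E=5 Q=4
Draw 6: a1=4.220, a2=2.628, a3=4.332, a0=11.180; τ=−ln(0.9557)/11.180=0.004 → t=0.398; u2·a0=0.5390·11.180=6.026; a1=4.220 < 6.026 ≤ a1+a2=6.848 → R2 fires; A=15 G=2 B=11 E=5 Q=4
Draw 7: a1=4.220, a2=2.409, a3=3.971, a0=10.600; τ=−ln(0.7984)/10.600=0.021 → t=0.419; u2·a0=0.0472·10.600=0.500 ≤ a1=4.220 → R1 fires; A=17 G=1 B=13 E=4 Q=4
Draw 8: a1=1.688, a2=2.847, a3=4.693, a0=9.228; τ=−ln(0.7004)/9.228=0.039 → t=0.458 > T=0.45: stop.
Read off E at T=0.45: 4

E at T = 4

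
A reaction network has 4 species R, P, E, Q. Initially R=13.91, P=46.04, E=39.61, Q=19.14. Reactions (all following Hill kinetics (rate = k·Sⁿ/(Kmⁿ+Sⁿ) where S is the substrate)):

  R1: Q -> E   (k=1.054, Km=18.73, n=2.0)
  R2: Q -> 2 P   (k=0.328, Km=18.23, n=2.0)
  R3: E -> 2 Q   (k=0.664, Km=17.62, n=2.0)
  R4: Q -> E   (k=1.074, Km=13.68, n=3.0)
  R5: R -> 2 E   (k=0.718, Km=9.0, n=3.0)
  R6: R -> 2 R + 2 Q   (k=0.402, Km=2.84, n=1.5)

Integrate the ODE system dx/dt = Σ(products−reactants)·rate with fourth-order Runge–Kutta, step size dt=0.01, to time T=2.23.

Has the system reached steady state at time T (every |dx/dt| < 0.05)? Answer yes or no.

Steady state at T: no

RK4 with dt=0.01: 223 steps to T=2.23. Trajectory (selected grid times):
t=0.00: R=13.91 P=46.04 E=39.61 Q=19.14
t=0.25: R=13.86 P=46.13 E=40.09 Q=19.23
t=0.50: R=13.81 P=46.21 E=40.56 Q=19.31
t=0.74: R=13.77 P=46.30 E=41.02 Q=19.40
t=0.99: R=13.72 P=46.38 E=41.49 Q=19.48
t=1.24: R=13.67 P=46.47 E=41.97 Q=19.56
t=1.49: R=13.62 P=46.56 E=42.44 Q=19.65
t=1.73: R=13.58 P=46.64 E=42.90 Q=19.73
t=1.98: R=13.53 P=46.73 E=43.38 Q=19.81
t=2.23: R=13.48 P=46.82 E=43.85 Q=19.89
Rates at T: R1=0.5588, R2=0.1783, R3=0.5717, R4=0.8105, R5=0.5534, R6=0.3666
dx/dt at T (Σ net stoichiometry × rate): R=-0.1868, P=+0.3566, E=+1.9043, Q=+0.3290
Largest |dx/dt| is |+1.9043| (E) ≥ 0.05 → not steady.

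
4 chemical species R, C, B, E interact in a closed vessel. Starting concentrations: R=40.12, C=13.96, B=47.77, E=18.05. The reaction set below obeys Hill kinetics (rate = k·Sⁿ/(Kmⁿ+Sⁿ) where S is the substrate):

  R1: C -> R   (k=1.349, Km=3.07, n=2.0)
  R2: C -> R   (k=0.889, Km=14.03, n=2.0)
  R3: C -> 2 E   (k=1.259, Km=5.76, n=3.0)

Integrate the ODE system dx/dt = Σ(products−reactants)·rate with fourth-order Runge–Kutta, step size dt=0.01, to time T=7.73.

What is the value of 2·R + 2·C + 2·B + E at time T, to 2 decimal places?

Value at T = 221.75

Check how each reaction changes W = 2·R + 2·C + 2·B + E (weight of products minus weight of reactants):
R1: C -> R: (2·1) − (2·1) = 2 − 2 = 0
R2: C -> R: (2·1) − (2·1) = 2 − 2 = 0
R3: C -> 2 E: (1·2) − (2·1) = 2 − 2 = 0
Every reaction leaves W unchanged, so W is conserved and no simulation is needed: W(T) = W(0) = 2·40.12 + 2·13.96 + 2·47.77 + 18.05 = 221.75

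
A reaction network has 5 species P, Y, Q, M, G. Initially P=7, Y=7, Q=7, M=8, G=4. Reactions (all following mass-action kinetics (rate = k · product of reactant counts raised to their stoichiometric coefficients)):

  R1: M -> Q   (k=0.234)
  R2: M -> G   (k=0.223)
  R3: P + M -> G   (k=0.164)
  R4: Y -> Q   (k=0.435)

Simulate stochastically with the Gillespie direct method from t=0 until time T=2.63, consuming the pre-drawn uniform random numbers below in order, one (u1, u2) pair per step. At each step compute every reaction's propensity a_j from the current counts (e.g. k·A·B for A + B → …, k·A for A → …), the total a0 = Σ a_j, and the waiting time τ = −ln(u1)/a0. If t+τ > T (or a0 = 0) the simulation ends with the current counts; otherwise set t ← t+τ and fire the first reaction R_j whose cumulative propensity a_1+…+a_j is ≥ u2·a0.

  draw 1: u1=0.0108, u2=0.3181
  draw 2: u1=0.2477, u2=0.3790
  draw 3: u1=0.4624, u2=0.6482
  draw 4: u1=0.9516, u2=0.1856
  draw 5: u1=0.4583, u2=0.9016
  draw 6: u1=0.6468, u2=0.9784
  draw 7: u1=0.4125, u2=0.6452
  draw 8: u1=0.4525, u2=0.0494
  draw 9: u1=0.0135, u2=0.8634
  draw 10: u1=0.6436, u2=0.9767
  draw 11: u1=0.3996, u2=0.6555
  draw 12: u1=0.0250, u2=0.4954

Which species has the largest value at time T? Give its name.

t=0.000: P=7 Y=7 Q=7 M=8 G=4
Draw 1: a1=1.872, a2=1.784, a3=9.184, a4=3.045, a0=15.885; τ=−ln(0.0108)/15.885=0.285 → t=0.285; u2·a0=0.3181·15.885=5.053; a1+a2=3.656 < 5.053 ≤ a1+…+a3=12.840 → R3 fires; P=6 Y=7 Q=7 M=7 G=5
Draw 2: a1=1.638, a2=1.561, a3=6.888, a4=3.045, a0=13.132; τ=−ln(0.2477)/13.132=0.106 → t=0.391; u2·a0=0.3790·13.132=4.977; a1+a2=3.199 < 4.977 ≤ a1+…+a3=10.087 → R3 fires; P=5 Y=7 Q=7 M=6 G=6
Draw 3: a1=1.404, a2=1.338, a3=4.920, a4=3.045, a0=10.707; τ=−ln(0.4624)/10.707=0.072 → t=0.463; u2·a0=0.6482·10.707=6.940; a1+a2=2.742 < 6.940 ≤ a1+…+a3=7.662 → R3 fires; P=4 Y=7 Q=7 M=5 G=7
Draw 4: a1=1.170, a2=1.115, a3=3.280, a4=3.045, a0=8.610; τ=−ln(0.9516)/8.610=0.006 → t=0.469; u2·a0=0.1856·8.610=1.598; a1=1.170 < 1.598 ≤ a1+a2=2.285 → R2 fires; P=4 Y=7 Q=7 M=4 G=8
Draw 5: a1=0.936, a2=0.892, a3=2.624, a4=3.045, a0=7.497; τ=−ln(0.4583)/7.497=0.104 → t=0.573; u2·a0=0.9016·7.497=6.759; a1+…+a3=4.452 < 6.759 ≤ a1+…+a4=7.497 → R4 fires; P=4 Y=6 Q=8 M=4 G=8
Draw 6: a1=0.936, a2=0.892, a3=2.624, a4=2.610, a0=7.062; τ=−ln(0.6468)/7.062=0.062 → t=0.635; u2·a0=0.9784·7.062=6.909; a1+…+a3=4.452 < 6.909 ≤ a1+…+a4=7.062 → R4 fires; P=4 Y=5 Q=9 M=4 G=8
Draw 7: a1=0.936, a2=0.892, a3=2.624, a4=2.175, a0=6.627; τ=−ln(0.4125)/6.627=0.134 → t=0.769; u2·a0=0.6452·6.627=4.276; a1+a2=1.828 < 4.276 ≤ a1+…+a3=4.452 → R3 fires; P=3 Y=5 Q=9 M=3 G=9
Draw 8: a1=0.702, a2=0.669, a3=1.476, a4=2.175, a0=5.022; τ=−ln(0.4525)/5.022=0.158 → t=0.926; u2·a0=0.0494·5.022=0.248 ≤ a1=0.702 → R1 fires; P=3 Y=5 Q=10 M=2 G=9
Draw 9: a1=0.468, a2=0.446, a3=0.984, a4=2.175, a0=4.073; τ=−ln(0.0135)/4.073=1.057 → t=1.983; u2·a0=0.8634·4.073=3.517; a1+…+a3=1.898 < 3.517 ≤ a1+…+a4=4.073 → R4 fires; P=3 Y=4 Q=11 M=2 G=9
Draw 10: a1=0.468, a2=0.446, a3=0.984, a4=1.740, a0=3.638; τ=−ln(0.6436)/3.638=0.121 → t=2.105; u2·a0=0.9767·3.638=3.553; a1+…+a3=1.898 < 3.553 ≤ a1+…+a4=3.638 → R4 fires; P=3 Y=3 Q=12 M=2 G=9
Draw 11: a1=0.468, a2=0.446, a3=0.984, a4=1.305, a0=3.203; τ=−ln(0.3996)/3.203=0.286 → t=2.391; u2·a0=0.6555·3.203=2.100; a1+…+a3=1.898 < 2.100 ≤ a1+…+a4=3.203 → R4 fires; P=3 Y=2 Q=13 M=2 G=9
Draw 12: a1=0.468, a2=0.446, a3=0.984, a4=0.870, a0=2.768; τ=−ln(0.0250)/2.768=1.333 → t=3.724 > T=2.63: stop.
At T=2.63: P=3 Y=2 Q=13 M=2 G=9; the largest is Q.

Dominant species at T: Q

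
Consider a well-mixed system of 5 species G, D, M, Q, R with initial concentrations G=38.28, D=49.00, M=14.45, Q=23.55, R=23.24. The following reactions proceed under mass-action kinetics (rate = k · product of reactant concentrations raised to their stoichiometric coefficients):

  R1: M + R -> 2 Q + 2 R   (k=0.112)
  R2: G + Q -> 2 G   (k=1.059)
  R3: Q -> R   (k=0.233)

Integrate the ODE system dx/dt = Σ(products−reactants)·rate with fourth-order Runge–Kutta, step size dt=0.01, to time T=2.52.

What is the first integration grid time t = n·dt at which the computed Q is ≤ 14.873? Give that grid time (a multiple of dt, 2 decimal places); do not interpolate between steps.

RK4 with dt=0.01: 252 steps to T=2.52. Trajectory (selected grid times):
t=0.00: G=38.28 D=49.00 M=14.45 Q=23.55 R=23.24
t=0.01: G=47.00 D=49.00 M=14.08 Q=15.53 R=23.66
t=0.02: G=53.60 D=49.00 M=13.70 Q=9.65 R=24.06
t=0.28: G=78.02 D=49.00 M=6.01 Q=0.54 R=31.84
t=0.56: G=86.24 D=49.00 M=2.06 Q=0.19 R=35.81
t=0.84: G=89.18 D=49.00 M=0.65 Q=0.06 R=37.22
t=1.12: G=90.12 D=49.00 M=0.20 Q=0.02 R=37.68
t=1.40: G=90.41 D=49.00 M=0.06 Q=0.01 R=37.82
t=1.68: G=90.50 D=49.00 M=0.02 Q=0.00 R=37.86
t=1.96: G=90.53 D=49.00 M=0.01 Q=0.00 R=37.87
t=2.24: G=90.54 D=49.00 M=0.00 Q=0.00 R=37.88
t=2.52: G=90.54 D=49.00 M=0.00 Q=0.00 R=37.88
Q(0.01)=15.532 > 14.873 but Q(0.02)=9.652 ≤ 14.873, so the first grid time is t=0.02.

Threshold first reached at t = 0.02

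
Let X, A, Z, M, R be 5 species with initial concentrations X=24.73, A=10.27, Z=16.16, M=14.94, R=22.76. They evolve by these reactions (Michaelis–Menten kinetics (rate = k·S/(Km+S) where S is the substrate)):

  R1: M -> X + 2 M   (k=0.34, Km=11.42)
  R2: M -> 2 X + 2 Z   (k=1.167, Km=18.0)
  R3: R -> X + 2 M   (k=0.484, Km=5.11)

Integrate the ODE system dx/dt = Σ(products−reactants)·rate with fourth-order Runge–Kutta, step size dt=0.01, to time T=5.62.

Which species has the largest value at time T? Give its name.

RK4 with dt=0.01: 562 steps to T=5.62. Trajectory (selected grid times):
t=0.00: X=24.73 A=10.27 Z=16.16 M=14.94 R=22.76
t=0.62: X=25.75 A=10.27 Z=16.82 M=15.22 R=22.52
t=1.25: X=26.80 A=10.27 Z=17.50 M=15.50 R=22.27
t=1.87: X=27.84 A=10.27 Z=18.17 M=15.77 R=22.02
t=2.50: X=28.90 A=10.27 Z=18.86 M=16.05 R=21.78
t=3.12: X=29.95 A=10.27 Z=19.54 M=16.31 R=21.53
t=3.75: X=31.03 A=10.27 Z=20.25 M=16.58 R=21.29
t=4.37: X=32.09 A=10.27 Z=20.94 M=16.84 R=21.05
t=5.00: X=33.18 A=10.27 Z=21.66 M=17.10 R=20.80
t=5.62: X=34.25 A=10.27 Z=22.36 M=17.36 R=20.56
At T=5.62: X=34.25 A=10.27 Z=22.36 M=17.36 R=20.56; the largest is X.

Dominant species at T: X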